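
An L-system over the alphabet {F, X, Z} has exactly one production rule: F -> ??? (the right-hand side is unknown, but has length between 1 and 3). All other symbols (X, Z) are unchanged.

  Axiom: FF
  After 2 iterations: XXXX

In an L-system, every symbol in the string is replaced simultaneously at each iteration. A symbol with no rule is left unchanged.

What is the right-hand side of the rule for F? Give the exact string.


Trying F -> XX:
  Step 0: FF
  Step 1: XXXX
  Step 2: XXXX
Matches the given result.

Answer: XX


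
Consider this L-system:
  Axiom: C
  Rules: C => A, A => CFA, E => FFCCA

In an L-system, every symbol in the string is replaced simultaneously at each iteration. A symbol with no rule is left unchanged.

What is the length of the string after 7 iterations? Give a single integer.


Step 0: length = 1
Step 1: length = 1
Step 2: length = 3
Step 3: length = 5
Step 4: length = 9
Step 5: length = 15
Step 6: length = 25
Step 7: length = 41

Answer: 41


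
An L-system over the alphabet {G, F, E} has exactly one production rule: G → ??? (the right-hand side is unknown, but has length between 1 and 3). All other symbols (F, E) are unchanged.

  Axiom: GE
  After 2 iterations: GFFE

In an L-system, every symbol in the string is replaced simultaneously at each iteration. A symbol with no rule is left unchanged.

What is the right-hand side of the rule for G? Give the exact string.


Answer: GF

Derivation:
Trying G → GF:
  Step 0: GE
  Step 1: GFE
  Step 2: GFFE
Matches the given result.


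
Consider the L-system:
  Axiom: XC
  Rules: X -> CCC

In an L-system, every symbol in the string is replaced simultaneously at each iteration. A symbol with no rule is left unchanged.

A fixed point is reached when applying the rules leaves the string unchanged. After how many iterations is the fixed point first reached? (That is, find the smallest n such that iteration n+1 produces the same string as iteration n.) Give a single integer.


Answer: 1

Derivation:
Step 0: XC
Step 1: CCCC
Step 2: CCCC  (unchanged — fixed point at step 1)


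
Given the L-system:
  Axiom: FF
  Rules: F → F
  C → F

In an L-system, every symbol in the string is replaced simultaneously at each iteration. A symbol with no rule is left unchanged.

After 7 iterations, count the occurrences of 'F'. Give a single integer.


Answer: 2

Derivation:
Step 0: FF  (2 'F')
Step 1: FF  (2 'F')
Step 2: FF  (2 'F')
Step 3: FF  (2 'F')
Step 4: FF  (2 'F')
Step 5: FF  (2 'F')
Step 6: FF  (2 'F')
Step 7: FF  (2 'F')


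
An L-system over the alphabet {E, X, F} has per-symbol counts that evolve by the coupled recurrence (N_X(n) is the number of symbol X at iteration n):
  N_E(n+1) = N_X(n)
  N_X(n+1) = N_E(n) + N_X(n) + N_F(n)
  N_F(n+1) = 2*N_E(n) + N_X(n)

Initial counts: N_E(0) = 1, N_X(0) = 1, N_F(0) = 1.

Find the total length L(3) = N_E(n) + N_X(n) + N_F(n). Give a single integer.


Answer: 35

Derivation:
Step 0: N_E=1, N_X=1, N_F=1, L=3
Step 1: N_E=1, N_X=3, N_F=3, L=7
Step 2: N_E=3, N_X=7, N_F=5, L=15
Step 3: N_E=7, N_X=15, N_F=13, L=35


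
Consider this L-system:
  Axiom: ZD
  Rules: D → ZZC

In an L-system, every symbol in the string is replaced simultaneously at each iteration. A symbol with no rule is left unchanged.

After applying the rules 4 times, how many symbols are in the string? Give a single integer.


Answer: 4

Derivation:
Step 0: length = 2
Step 1: length = 4
Step 2: length = 4
Step 3: length = 4
Step 4: length = 4


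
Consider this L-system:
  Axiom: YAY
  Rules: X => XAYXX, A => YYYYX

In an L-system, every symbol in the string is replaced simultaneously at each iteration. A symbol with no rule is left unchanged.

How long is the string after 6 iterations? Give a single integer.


Step 0: length = 3
Step 1: length = 7
Step 2: length = 11
Step 3: length = 27
Step 4: length = 79
Step 5: length = 251
Step 6: length = 819

Answer: 819


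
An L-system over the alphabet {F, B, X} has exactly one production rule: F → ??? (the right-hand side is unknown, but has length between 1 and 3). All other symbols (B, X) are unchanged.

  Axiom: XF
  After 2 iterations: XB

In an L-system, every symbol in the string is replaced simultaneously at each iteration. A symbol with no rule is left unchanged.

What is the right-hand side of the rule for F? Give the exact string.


Answer: B

Derivation:
Trying F → B:
  Step 0: XF
  Step 1: XB
  Step 2: XB
Matches the given result.


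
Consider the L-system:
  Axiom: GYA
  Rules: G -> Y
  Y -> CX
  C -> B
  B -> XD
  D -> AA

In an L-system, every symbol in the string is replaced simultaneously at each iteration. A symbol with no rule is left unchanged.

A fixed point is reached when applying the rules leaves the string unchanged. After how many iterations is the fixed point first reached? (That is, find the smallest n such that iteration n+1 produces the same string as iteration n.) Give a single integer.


Answer: 5

Derivation:
Step 0: GYA
Step 1: YCXA
Step 2: CXBXA
Step 3: BXXDXA
Step 4: XDXXAAXA
Step 5: XAAXXAAXA
Step 6: XAAXXAAXA  (unchanged — fixed point at step 5)


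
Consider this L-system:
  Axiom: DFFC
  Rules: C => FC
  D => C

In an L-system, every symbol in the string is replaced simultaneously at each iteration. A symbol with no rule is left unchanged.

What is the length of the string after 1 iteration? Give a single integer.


Answer: 5

Derivation:
Step 0: length = 4
Step 1: length = 5


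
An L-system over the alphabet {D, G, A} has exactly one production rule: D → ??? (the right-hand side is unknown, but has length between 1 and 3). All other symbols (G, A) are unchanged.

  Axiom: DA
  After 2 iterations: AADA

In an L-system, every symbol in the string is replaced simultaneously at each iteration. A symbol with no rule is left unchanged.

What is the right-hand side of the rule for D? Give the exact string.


Answer: AD

Derivation:
Trying D → AD:
  Step 0: DA
  Step 1: ADA
  Step 2: AADA
Matches the given result.


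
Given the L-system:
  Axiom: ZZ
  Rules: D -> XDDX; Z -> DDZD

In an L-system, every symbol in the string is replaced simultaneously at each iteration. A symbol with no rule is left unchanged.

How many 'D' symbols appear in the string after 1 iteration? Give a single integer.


Step 0: ZZ  (0 'D')
Step 1: DDZDDDZD  (6 'D')

Answer: 6


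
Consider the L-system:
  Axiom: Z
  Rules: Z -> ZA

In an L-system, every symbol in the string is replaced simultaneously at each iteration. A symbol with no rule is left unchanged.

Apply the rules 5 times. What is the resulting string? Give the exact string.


Step 0: Z
Step 1: ZA
Step 2: ZAA
Step 3: ZAAA
Step 4: ZAAAA
Step 5: ZAAAAA

Answer: ZAAAAA


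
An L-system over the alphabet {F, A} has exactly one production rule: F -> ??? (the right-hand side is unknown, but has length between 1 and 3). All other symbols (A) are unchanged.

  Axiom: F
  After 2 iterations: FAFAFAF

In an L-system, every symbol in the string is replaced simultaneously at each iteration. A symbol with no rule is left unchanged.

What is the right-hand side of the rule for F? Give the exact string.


Trying F -> FAF:
  Step 0: F
  Step 1: FAF
  Step 2: FAFAFAF
Matches the given result.

Answer: FAF


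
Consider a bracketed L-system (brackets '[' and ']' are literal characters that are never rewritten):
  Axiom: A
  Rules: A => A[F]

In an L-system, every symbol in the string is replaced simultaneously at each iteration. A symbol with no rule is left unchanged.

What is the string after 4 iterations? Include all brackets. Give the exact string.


Step 0: A
Step 1: A[F]
Step 2: A[F][F]
Step 3: A[F][F][F]
Step 4: A[F][F][F][F]

Answer: A[F][F][F][F]


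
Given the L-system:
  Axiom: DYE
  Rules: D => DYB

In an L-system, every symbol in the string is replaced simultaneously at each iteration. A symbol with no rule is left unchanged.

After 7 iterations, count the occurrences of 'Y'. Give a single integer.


Step 0: DYE  (1 'Y')
Step 1: DYBYE  (2 'Y')
Step 2: DYBYBYE  (3 'Y')
Step 3: DYBYBYBYE  (4 'Y')
Step 4: DYBYBYBYBYE  (5 'Y')
Step 5: DYBYBYBYBYBYE  (6 'Y')
Step 6: DYBYBYBYBYBYBYE  (7 'Y')
Step 7: DYBYBYBYBYBYBYBYE  (8 'Y')

Answer: 8


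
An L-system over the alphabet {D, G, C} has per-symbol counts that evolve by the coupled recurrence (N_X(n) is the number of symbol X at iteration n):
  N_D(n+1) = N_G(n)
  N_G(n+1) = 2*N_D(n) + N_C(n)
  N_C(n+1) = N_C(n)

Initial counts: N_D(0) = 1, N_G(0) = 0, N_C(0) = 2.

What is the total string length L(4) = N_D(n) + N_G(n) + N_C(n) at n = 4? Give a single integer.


Answer: 18

Derivation:
Step 0: N_D=1, N_G=0, N_C=2, L=3
Step 1: N_D=0, N_G=4, N_C=2, L=6
Step 2: N_D=4, N_G=2, N_C=2, L=8
Step 3: N_D=2, N_G=10, N_C=2, L=14
Step 4: N_D=10, N_G=6, N_C=2, L=18


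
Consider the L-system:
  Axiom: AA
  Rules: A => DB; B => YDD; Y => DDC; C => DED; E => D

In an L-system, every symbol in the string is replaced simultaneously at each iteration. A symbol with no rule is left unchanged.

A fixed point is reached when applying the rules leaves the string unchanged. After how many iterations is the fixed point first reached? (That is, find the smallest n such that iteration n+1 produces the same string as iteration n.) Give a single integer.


Answer: 5

Derivation:
Step 0: AA
Step 1: DBDB
Step 2: DYDDDYDD
Step 3: DDDCDDDDDCDD
Step 4: DDDDEDDDDDDDEDDD
Step 5: DDDDDDDDDDDDDDDD
Step 6: DDDDDDDDDDDDDDDD  (unchanged — fixed point at step 5)


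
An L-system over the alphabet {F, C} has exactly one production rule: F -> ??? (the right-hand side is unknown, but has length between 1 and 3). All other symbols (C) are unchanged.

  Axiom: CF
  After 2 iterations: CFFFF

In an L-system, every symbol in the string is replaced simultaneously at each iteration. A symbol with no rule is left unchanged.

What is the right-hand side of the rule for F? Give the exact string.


Answer: FF

Derivation:
Trying F -> FF:
  Step 0: CF
  Step 1: CFF
  Step 2: CFFFF
Matches the given result.


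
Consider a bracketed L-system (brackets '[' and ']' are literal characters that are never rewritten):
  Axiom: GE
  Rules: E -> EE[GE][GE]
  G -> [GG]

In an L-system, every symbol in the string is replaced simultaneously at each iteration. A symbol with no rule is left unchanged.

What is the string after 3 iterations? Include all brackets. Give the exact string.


Step 0: GE
Step 1: [GG]EE[GE][GE]
Step 2: [[GG][GG]]EE[GE][GE]EE[GE][GE][[GG]EE[GE][GE]][[GG]EE[GE][GE]]
Step 3: [[[GG][GG]][[GG][GG]]]EE[GE][GE]EE[GE][GE][[GG]EE[GE][GE]][[GG]EE[GE][GE]]EE[GE][GE]EE[GE][GE][[GG]EE[GE][GE]][[GG]EE[GE][GE]][[[GG][GG]]EE[GE][GE]EE[GE][GE][[GG]EE[GE][GE]][[GG]EE[GE][GE]]][[[GG][GG]]EE[GE][GE]EE[GE][GE][[GG]EE[GE][GE]][[GG]EE[GE][GE]]]

Answer: [[[GG][GG]][[GG][GG]]]EE[GE][GE]EE[GE][GE][[GG]EE[GE][GE]][[GG]EE[GE][GE]]EE[GE][GE]EE[GE][GE][[GG]EE[GE][GE]][[GG]EE[GE][GE]][[[GG][GG]]EE[GE][GE]EE[GE][GE][[GG]EE[GE][GE]][[GG]EE[GE][GE]]][[[GG][GG]]EE[GE][GE]EE[GE][GE][[GG]EE[GE][GE]][[GG]EE[GE][GE]]]


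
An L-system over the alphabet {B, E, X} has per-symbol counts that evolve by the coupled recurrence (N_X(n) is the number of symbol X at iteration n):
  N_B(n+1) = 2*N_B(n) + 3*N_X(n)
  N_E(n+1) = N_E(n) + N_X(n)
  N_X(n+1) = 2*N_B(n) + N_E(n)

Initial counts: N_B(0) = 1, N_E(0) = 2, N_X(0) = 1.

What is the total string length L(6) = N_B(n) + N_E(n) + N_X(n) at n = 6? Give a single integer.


Answer: 8134

Derivation:
Step 0: N_B=1, N_E=2, N_X=1, L=4
Step 1: N_B=5, N_E=3, N_X=4, L=12
Step 2: N_B=22, N_E=7, N_X=13, L=42
Step 3: N_B=83, N_E=20, N_X=51, L=154
Step 4: N_B=319, N_E=71, N_X=186, L=576
Step 5: N_B=1196, N_E=257, N_X=709, L=2162
Step 6: N_B=4519, N_E=966, N_X=2649, L=8134


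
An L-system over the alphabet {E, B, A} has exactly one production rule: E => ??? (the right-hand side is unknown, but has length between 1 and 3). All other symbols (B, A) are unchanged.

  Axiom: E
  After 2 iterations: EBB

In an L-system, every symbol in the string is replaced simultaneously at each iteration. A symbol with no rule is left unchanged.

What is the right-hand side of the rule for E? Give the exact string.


Trying E => EB:
  Step 0: E
  Step 1: EB
  Step 2: EBB
Matches the given result.

Answer: EB


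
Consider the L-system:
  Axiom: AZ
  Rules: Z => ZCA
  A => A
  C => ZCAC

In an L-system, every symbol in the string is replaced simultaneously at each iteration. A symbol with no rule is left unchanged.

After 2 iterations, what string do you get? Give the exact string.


Step 0: AZ
Step 1: AZCA
Step 2: AZCAZCACA

Answer: AZCAZCACA


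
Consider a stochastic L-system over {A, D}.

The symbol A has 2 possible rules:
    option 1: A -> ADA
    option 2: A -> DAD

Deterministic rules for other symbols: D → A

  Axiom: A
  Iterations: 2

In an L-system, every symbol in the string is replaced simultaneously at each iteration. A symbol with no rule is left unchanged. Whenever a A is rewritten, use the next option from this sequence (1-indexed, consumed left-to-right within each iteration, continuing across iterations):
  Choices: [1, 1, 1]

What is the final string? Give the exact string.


Answer: ADAAADA

Derivation:
Step 0: A
Step 1: ADA  (used choices [1])
Step 2: ADAAADA  (used choices [1, 1])


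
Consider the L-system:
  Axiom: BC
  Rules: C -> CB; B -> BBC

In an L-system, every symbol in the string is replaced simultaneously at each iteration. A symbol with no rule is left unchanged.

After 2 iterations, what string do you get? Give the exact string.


Answer: BBCBBCCBCBBBC

Derivation:
Step 0: BC
Step 1: BBCCB
Step 2: BBCBBCCBCBBBC


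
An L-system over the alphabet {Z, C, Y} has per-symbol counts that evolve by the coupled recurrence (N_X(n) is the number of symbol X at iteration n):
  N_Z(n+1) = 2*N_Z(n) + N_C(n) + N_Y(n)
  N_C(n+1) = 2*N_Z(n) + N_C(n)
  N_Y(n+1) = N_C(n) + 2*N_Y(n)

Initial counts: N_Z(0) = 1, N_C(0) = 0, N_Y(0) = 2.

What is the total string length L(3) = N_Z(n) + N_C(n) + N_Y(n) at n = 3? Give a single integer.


Step 0: N_Z=1, N_C=0, N_Y=2, L=3
Step 1: N_Z=4, N_C=2, N_Y=4, L=10
Step 2: N_Z=14, N_C=10, N_Y=10, L=34
Step 3: N_Z=48, N_C=38, N_Y=30, L=116

Answer: 116


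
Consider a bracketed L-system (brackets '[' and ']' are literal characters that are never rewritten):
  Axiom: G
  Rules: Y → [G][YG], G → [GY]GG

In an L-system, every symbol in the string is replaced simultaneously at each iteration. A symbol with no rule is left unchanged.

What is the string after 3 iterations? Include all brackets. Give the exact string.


Step 0: G
Step 1: [GY]GG
Step 2: [[GY]GG[G][YG]][GY]GG[GY]GG
Step 3: [[[GY]GG[G][YG]][GY]GG[GY]GG[[GY]GG][[G][YG][GY]GG]][[GY]GG[G][YG]][GY]GG[GY]GG[[GY]GG[G][YG]][GY]GG[GY]GG

Answer: [[[GY]GG[G][YG]][GY]GG[GY]GG[[GY]GG][[G][YG][GY]GG]][[GY]GG[G][YG]][GY]GG[GY]GG[[GY]GG[G][YG]][GY]GG[GY]GG


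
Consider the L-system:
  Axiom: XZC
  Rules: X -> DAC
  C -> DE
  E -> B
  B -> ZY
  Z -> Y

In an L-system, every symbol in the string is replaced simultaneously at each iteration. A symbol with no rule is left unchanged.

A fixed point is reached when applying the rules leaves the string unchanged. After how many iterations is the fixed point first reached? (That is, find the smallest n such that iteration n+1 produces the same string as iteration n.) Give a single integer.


Step 0: XZC
Step 1: DACYDE
Step 2: DADEYDB
Step 3: DADBYDZY
Step 4: DADZYYDYY
Step 5: DADYYYDYY
Step 6: DADYYYDYY  (unchanged — fixed point at step 5)

Answer: 5


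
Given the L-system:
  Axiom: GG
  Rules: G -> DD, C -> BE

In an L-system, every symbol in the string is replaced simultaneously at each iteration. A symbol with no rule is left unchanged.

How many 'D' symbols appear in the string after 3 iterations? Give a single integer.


Step 0: GG  (0 'D')
Step 1: DDDD  (4 'D')
Step 2: DDDD  (4 'D')
Step 3: DDDD  (4 'D')

Answer: 4


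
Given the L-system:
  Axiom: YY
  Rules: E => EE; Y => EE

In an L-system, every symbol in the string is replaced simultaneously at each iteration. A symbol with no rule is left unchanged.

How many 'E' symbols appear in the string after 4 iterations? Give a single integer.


Answer: 32

Derivation:
Step 0: YY  (0 'E')
Step 1: EEEE  (4 'E')
Step 2: EEEEEEEE  (8 'E')
Step 3: EEEEEEEEEEEEEEEE  (16 'E')
Step 4: EEEEEEEEEEEEEEEEEEEEEEEEEEEEEEEE  (32 'E')


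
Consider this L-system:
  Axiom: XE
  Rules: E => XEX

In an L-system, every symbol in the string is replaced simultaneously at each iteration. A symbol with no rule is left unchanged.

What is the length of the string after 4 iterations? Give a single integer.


Answer: 10

Derivation:
Step 0: length = 2
Step 1: length = 4
Step 2: length = 6
Step 3: length = 8
Step 4: length = 10


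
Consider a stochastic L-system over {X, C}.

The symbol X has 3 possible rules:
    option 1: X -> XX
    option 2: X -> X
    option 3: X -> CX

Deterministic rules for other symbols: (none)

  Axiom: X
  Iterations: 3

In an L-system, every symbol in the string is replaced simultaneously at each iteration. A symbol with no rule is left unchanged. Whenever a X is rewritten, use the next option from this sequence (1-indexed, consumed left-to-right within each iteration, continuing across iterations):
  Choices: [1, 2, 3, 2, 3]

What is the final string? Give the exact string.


Step 0: X
Step 1: XX  (used choices [1])
Step 2: XCX  (used choices [2, 3])
Step 3: XCCX  (used choices [2, 3])

Answer: XCCX


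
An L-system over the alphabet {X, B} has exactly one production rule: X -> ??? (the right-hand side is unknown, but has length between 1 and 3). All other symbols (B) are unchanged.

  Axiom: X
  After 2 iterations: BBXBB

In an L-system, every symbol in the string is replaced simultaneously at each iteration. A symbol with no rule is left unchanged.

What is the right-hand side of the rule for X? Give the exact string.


Answer: BXB

Derivation:
Trying X -> BXB:
  Step 0: X
  Step 1: BXB
  Step 2: BBXBB
Matches the given result.


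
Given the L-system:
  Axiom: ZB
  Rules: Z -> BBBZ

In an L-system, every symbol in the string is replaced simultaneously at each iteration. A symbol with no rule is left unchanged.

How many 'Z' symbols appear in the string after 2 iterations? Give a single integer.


Answer: 1

Derivation:
Step 0: ZB  (1 'Z')
Step 1: BBBZB  (1 'Z')
Step 2: BBBBBBZB  (1 'Z')


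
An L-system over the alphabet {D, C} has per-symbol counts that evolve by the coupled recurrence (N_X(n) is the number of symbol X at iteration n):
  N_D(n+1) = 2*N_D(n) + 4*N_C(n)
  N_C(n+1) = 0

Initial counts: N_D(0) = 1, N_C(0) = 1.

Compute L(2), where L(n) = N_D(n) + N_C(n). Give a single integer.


Step 0: N_D=1, N_C=1, L=2
Step 1: N_D=6, N_C=0, L=6
Step 2: N_D=12, N_C=0, L=12

Answer: 12


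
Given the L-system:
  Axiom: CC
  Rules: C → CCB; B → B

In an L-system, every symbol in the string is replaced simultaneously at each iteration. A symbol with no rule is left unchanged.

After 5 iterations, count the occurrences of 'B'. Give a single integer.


Step 0: CC  (0 'B')
Step 1: CCBCCB  (2 'B')
Step 2: CCBCCBBCCBCCBB  (6 'B')
Step 3: CCBCCBBCCBCCBBBCCBCCBBCCBCCBBB  (14 'B')
Step 4: CCBCCBBCCBCCBBBCCBCCBBCCBCCBBBBCCBCCBBCCBCCBBBCCBCCBBCCBCCBBBB  (30 'B')
Step 5: CCBCCBBCCBCCBBBCCBCCBBCCBCCBBBBCCBCCBBCCBCCBBBCCBCCBBCCBCCBBBBBCCBCCBBCCBCCBBBCCBCCBBCCBCCBBBBCCBCCBBCCBCCBBBCCBCCBBCCBCCBBBBB  (62 'B')

Answer: 62


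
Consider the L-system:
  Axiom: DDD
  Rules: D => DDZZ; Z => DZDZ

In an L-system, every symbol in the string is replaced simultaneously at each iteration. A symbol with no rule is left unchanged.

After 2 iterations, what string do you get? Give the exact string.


Step 0: DDD
Step 1: DDZZDDZZDDZZ
Step 2: DDZZDDZZDZDZDZDZDDZZDDZZDZDZDZDZDDZZDDZZDZDZDZDZ

Answer: DDZZDDZZDZDZDZDZDDZZDDZZDZDZDZDZDDZZDDZZDZDZDZDZ


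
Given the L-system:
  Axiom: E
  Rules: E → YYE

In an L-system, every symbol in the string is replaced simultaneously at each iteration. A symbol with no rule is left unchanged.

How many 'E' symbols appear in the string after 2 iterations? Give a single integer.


Step 0: E  (1 'E')
Step 1: YYE  (1 'E')
Step 2: YYYYE  (1 'E')

Answer: 1


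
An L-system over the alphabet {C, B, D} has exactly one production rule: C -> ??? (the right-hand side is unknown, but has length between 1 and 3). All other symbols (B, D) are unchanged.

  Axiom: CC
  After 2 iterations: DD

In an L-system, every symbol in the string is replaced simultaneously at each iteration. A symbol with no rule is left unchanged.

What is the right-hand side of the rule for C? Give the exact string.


Trying C -> D:
  Step 0: CC
  Step 1: DD
  Step 2: DD
Matches the given result.

Answer: D


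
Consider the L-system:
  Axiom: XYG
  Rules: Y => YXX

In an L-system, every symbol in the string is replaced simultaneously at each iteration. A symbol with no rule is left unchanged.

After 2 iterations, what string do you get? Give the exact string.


Answer: XYXXXXG

Derivation:
Step 0: XYG
Step 1: XYXXG
Step 2: XYXXXXG


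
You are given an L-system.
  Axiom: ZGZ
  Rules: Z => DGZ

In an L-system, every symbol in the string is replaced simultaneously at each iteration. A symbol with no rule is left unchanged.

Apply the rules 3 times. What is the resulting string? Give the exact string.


Step 0: ZGZ
Step 1: DGZGDGZ
Step 2: DGDGZGDGDGZ
Step 3: DGDGDGZGDGDGDGZ

Answer: DGDGDGZGDGDGDGZ


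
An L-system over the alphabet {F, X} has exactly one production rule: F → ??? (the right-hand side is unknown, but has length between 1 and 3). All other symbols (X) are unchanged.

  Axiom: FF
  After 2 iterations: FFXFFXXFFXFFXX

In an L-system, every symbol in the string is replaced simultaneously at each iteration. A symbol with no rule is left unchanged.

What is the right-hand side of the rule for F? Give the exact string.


Trying F → FFX:
  Step 0: FF
  Step 1: FFXFFX
  Step 2: FFXFFXXFFXFFXX
Matches the given result.

Answer: FFX


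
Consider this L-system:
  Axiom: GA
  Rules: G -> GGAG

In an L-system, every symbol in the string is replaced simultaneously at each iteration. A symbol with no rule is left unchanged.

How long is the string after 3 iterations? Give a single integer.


Answer: 41

Derivation:
Step 0: length = 2
Step 1: length = 5
Step 2: length = 14
Step 3: length = 41


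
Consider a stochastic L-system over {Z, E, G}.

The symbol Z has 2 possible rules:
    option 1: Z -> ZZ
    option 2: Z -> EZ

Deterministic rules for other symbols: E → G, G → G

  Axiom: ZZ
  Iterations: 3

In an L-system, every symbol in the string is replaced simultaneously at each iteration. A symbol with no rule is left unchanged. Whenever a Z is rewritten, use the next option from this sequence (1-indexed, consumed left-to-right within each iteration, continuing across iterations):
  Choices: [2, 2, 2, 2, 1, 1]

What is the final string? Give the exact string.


Answer: GGZZGGZZ

Derivation:
Step 0: ZZ
Step 1: EZEZ  (used choices [2, 2])
Step 2: GEZGEZ  (used choices [2, 2])
Step 3: GGZZGGZZ  (used choices [1, 1])


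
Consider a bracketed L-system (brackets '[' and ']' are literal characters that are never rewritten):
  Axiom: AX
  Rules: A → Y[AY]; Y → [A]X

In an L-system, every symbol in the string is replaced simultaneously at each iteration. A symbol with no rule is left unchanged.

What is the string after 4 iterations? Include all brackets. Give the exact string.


Step 0: AX
Step 1: Y[AY]X
Step 2: [A]X[Y[AY][A]X]X
Step 3: [Y[AY]]X[[A]X[Y[AY][A]X][Y[AY]]X]X
Step 4: [[A]X[Y[AY][A]X]]X[[Y[AY]]X[[A]X[Y[AY][A]X][Y[AY]]X][[A]X[Y[AY][A]X]]X]X

Answer: [[A]X[Y[AY][A]X]]X[[Y[AY]]X[[A]X[Y[AY][A]X][Y[AY]]X][[A]X[Y[AY][A]X]]X]X


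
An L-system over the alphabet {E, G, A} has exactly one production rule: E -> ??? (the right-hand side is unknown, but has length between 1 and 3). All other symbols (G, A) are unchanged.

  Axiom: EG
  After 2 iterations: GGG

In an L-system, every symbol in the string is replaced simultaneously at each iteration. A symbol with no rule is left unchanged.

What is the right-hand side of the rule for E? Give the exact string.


Trying E -> GG:
  Step 0: EG
  Step 1: GGG
  Step 2: GGG
Matches the given result.

Answer: GG


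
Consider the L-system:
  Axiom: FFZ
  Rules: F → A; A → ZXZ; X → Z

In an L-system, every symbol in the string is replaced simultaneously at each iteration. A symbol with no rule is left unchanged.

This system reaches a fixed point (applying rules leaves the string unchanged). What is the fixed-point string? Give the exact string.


Step 0: FFZ
Step 1: AAZ
Step 2: ZXZZXZZ
Step 3: ZZZZZZZ
Step 4: ZZZZZZZ  (unchanged — fixed point at step 3)

Answer: ZZZZZZZ


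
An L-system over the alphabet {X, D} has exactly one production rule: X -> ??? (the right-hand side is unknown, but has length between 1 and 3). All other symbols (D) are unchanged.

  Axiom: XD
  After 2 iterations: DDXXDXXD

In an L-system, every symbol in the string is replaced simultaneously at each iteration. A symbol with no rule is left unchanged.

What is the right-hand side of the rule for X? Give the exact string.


Answer: DXX

Derivation:
Trying X -> DXX:
  Step 0: XD
  Step 1: DXXD
  Step 2: DDXXDXXD
Matches the given result.


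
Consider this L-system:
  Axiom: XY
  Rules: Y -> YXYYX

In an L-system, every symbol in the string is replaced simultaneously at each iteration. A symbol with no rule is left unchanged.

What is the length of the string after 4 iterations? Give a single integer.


Step 0: length = 2
Step 1: length = 6
Step 2: length = 18
Step 3: length = 54
Step 4: length = 162

Answer: 162


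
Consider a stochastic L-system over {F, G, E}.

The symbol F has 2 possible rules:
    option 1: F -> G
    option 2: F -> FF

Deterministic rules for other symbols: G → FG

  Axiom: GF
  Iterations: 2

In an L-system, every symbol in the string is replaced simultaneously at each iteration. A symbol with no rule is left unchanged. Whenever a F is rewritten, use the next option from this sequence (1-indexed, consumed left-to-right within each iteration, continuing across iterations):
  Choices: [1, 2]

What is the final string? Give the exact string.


Answer: FFFGFG

Derivation:
Step 0: GF
Step 1: FGG  (used choices [1])
Step 2: FFFGFG  (used choices [2])


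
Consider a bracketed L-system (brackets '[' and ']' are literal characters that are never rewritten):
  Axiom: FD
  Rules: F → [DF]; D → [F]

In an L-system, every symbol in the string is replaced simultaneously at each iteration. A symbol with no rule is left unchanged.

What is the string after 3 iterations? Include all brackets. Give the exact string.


Step 0: FD
Step 1: [DF][F]
Step 2: [[F][DF]][[DF]]
Step 3: [[[DF]][[F][DF]]][[[F][DF]]]

Answer: [[[DF]][[F][DF]]][[[F][DF]]]


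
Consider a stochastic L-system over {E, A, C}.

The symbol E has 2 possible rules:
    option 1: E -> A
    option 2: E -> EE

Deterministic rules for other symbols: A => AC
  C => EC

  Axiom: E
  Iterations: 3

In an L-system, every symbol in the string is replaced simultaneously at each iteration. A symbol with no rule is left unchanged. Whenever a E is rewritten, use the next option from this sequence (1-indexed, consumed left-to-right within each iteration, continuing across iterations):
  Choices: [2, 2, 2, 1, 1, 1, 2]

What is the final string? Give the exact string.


Step 0: E
Step 1: EE  (used choices [2])
Step 2: EEEE  (used choices [2, 2])
Step 3: AAAEE  (used choices [1, 1, 1, 2])

Answer: AAAEE


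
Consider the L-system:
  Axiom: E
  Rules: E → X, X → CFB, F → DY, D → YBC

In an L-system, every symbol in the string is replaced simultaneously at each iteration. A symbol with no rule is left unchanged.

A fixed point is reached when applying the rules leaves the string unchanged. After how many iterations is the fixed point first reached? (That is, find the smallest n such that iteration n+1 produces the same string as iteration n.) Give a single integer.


Step 0: E
Step 1: X
Step 2: CFB
Step 3: CDYB
Step 4: CYBCYB
Step 5: CYBCYB  (unchanged — fixed point at step 4)

Answer: 4


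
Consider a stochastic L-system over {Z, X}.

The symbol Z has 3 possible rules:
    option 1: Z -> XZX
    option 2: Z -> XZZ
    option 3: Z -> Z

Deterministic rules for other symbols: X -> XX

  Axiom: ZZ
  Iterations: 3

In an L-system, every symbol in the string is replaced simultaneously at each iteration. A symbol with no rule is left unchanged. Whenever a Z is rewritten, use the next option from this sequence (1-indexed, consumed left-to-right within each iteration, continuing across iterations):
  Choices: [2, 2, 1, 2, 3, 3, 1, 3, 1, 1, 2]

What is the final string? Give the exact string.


Step 0: ZZ
Step 1: XZZXZZ  (used choices [2, 2])
Step 2: XXXZXXZZXXZZ  (used choices [1, 2, 3, 3])
Step 3: XXXXXXXZXXXXXZXZXXXXXXZXXZZ  (used choices [1, 3, 1, 1, 2])

Answer: XXXXXXXZXXXXXZXZXXXXXXZXXZZ


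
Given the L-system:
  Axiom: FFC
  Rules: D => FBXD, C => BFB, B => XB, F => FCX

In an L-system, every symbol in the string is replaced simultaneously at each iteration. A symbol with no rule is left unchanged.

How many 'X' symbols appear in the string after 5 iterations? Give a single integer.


Answer: 73

Derivation:
Step 0: FFC  (0 'X')
Step 1: FCXFCXBFB  (2 'X')
Step 2: FCXBFBXFCXBFBXXBFCXXB  (7 'X')
Step 3: FCXBFBXXBFCXXBXFCXBFBXXBFCXXBXXXBFCXBFBXXXB  (18 'X')
Step 4: FCXBFBXXBFCXXBXXXBFCXBFBXXXBXFCXBFBXXBFCXXBXXXBFCXBFBXXXBXXXXBFCXBFBXXBFCXXBXXXXB  (38 'X')
Step 5: FCXBFBXXBFCXXBXXXBFCXBFBXXXBXXXXBFCXBFBXXBFCXXBXXXXBXFCXBFBXXBFCXXBXXXBFCXBFBXXXBXXXXBFCXBFBXXBFCXXBXXXXBXXXXXBFCXBFBXXBFCXXBXXXBFCXBFBXXXBXXXXXB  (73 'X')


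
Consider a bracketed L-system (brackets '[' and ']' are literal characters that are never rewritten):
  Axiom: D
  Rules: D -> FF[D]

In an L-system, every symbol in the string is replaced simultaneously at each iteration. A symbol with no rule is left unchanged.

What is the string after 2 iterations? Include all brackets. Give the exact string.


Answer: FF[FF[D]]

Derivation:
Step 0: D
Step 1: FF[D]
Step 2: FF[FF[D]]


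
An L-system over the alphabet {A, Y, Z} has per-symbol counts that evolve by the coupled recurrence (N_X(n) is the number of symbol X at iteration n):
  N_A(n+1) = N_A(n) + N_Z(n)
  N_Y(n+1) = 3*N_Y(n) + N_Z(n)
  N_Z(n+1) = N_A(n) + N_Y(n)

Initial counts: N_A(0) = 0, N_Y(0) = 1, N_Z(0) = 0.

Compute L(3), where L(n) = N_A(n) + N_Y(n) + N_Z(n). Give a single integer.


Answer: 48

Derivation:
Step 0: N_A=0, N_Y=1, N_Z=0, L=1
Step 1: N_A=0, N_Y=3, N_Z=1, L=4
Step 2: N_A=1, N_Y=10, N_Z=3, L=14
Step 3: N_A=4, N_Y=33, N_Z=11, L=48


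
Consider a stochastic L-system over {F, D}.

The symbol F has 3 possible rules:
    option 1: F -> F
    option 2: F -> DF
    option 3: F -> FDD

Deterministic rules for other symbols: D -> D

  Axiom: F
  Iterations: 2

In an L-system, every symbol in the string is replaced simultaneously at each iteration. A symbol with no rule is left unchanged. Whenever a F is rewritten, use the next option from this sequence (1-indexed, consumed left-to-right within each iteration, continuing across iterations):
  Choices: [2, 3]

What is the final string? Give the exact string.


Step 0: F
Step 1: DF  (used choices [2])
Step 2: DFDD  (used choices [3])

Answer: DFDD


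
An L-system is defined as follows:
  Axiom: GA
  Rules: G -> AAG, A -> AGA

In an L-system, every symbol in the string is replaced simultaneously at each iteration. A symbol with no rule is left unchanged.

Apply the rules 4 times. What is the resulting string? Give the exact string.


Step 0: GA
Step 1: AAGAGA
Step 2: AGAAGAAAGAGAAAGAGA
Step 3: AGAAAGAGAAGAAAGAGAAGAAGAAAGAGAAAGAGAAGAAGAAAGAGAAAGAGA
Step 4: AGAAAGAGAAGAAGAAAGAGAAAGAGAAGAAAGAGAAGAAGAAAGAGAAAGAGAAGAAAGAGAAGAAAGAGAAGAAGAAAGAGAAAGAGAAGAAGAAAGAGAAAGAGAAGAAAGAGAAGAAAGAGAAGAAGAAAGAGAAAGAGAAGAAGAAAGAGAAAGAGA

Answer: AGAAAGAGAAGAAGAAAGAGAAAGAGAAGAAAGAGAAGAAGAAAGAGAAAGAGAAGAAAGAGAAGAAAGAGAAGAAGAAAGAGAAAGAGAAGAAGAAAGAGAAAGAGAAGAAAGAGAAGAAAGAGAAGAAGAAAGAGAAAGAGAAGAAGAAAGAGAAAGAGA


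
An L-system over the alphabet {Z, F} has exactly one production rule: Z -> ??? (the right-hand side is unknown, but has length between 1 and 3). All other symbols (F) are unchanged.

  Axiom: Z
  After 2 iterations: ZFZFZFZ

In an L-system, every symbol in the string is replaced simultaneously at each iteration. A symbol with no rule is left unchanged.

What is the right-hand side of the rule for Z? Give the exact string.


Trying Z -> ZFZ:
  Step 0: Z
  Step 1: ZFZ
  Step 2: ZFZFZFZ
Matches the given result.

Answer: ZFZ


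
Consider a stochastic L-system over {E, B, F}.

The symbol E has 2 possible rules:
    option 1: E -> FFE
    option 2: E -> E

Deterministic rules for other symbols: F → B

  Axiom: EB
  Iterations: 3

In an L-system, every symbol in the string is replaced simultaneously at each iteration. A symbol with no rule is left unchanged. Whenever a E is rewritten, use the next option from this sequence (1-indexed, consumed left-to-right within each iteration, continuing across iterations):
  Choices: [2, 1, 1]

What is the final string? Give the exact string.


Answer: BBFFEB

Derivation:
Step 0: EB
Step 1: EB  (used choices [2])
Step 2: FFEB  (used choices [1])
Step 3: BBFFEB  (used choices [1])


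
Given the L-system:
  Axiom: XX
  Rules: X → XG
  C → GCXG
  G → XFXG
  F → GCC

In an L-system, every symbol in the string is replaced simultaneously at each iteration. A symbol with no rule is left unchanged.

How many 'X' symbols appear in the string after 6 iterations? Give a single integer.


Step 0: length=2, 'X' count=2
Step 1: length=4, 'X' count=2
Step 2: length=12, 'X' count=6
Step 3: length=34, 'X' count=14
Step 4: length=104, 'X' count=42
Step 5: length=320, 'X' count=130
Step 6: length=982, 'X' count=398
Final string: XGXFXGXGGCCXGXFXGXGXFXGXFXGGCXGGCXGXGXFXGXGGCCXGXFXGXGXFXGXGGCCXGXFXGXGGCCXGXFXGXFXGGCXGXGXFXGXFXGGCXGXGXFXGXGXFXGXGGCCXGXFXGXGXFXGXFXGGCXGGCXGXGXFXGXGGCCXGXFXGXGXFXGXGGCCXGXFXGXGXFXGXFXGGCXGGCXGXGXFXGXGGCCXGXFXGXGXFXGXFXGGCXGGCXGXGXFXGXGGCCXGXFXGXGGCCXGXFXGXFXGGCXGXGXFXGXGXFXGXGGCCXGXFXGXGGCCXGXFXGXFXGGCXGXGXFXGXGXFXGXGGCCXGXFXGXGXFXGXGGCCXGXFXGXGXFXGXFXGGCXGGCXGXGXFXGXGGCCXGXFXGXGXFXGXGGCCXGXFXGXGGCCXGXFXGXFXGGCXGXGXFXGXFXGGCXGXGXFXGXGXFXGXGGCCXGXFXGXGXFXGXFXGGCXGGCXGXGXFXGXGGCCXGXFXGXGXFXGXGGCCXGXFXGXGXFXGXFXGGCXGGCXGXGXFXGXGGCCXGXFXGXGXFXGXGGCCXGXFXGXGGCCXGXFXGXFXGGCXGXGXFXGXFXGGCXGXGXFXGXGXFXGXGGCCXGXFXGXGXFXGXFXGGCXGGCXGXGXFXGXGGCCXGXFXGXGXFXGXGGCCXGXFXGXGXFXGXFXGGCXGGCXGXGXFXGXGGCCXGXFXGXGXFXGXFXGGCXGGCXGXGXFXGXGGCCXGXFXGXGGCCXGXFXGXFXGGCXGXGXFXGXGXFXGXGGCCXGXFXGXGGCCXGXFXGXFXGGCXGXGXFXGXGXFXGXGGCCXGXFXGXGXFXGXGGCCXGXFXGXGXFXGXFXGGCXGGCXGXGXFXGXGGCCXGXFXGXGXFXGXGGCCXGXFXGXGGCCXGXFXGXFXGGCXGXGXFXGXFXGGCXGXGXFXGXGXFXGXGGCCXGXFXGXGXFXGXFXGGCXGGCXGXGXFXGXGGCCXGXFXG

Answer: 398


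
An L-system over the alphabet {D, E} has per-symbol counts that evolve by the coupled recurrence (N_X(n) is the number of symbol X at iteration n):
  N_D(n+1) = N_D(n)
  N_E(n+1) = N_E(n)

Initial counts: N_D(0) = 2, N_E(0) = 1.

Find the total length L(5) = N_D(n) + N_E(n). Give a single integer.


Step 0: N_D=2, N_E=1, L=3
Step 1: N_D=2, N_E=1, L=3
Step 2: N_D=2, N_E=1, L=3
Step 3: N_D=2, N_E=1, L=3
Step 4: N_D=2, N_E=1, L=3
Step 5: N_D=2, N_E=1, L=3

Answer: 3


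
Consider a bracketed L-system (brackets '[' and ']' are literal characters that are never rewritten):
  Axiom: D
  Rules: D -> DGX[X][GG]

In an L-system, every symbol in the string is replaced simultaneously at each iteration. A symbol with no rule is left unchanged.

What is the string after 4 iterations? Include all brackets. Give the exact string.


Step 0: D
Step 1: DGX[X][GG]
Step 2: DGX[X][GG]GX[X][GG]
Step 3: DGX[X][GG]GX[X][GG]GX[X][GG]
Step 4: DGX[X][GG]GX[X][GG]GX[X][GG]GX[X][GG]

Answer: DGX[X][GG]GX[X][GG]GX[X][GG]GX[X][GG]


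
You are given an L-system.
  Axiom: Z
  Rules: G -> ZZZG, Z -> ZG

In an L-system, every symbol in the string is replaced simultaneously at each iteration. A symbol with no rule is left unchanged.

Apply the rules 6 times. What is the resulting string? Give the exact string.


Step 0: Z
Step 1: ZG
Step 2: ZGZZZG
Step 3: ZGZZZGZGZGZGZZZG
Step 4: ZGZZZGZGZGZGZZZGZGZZZGZGZZZGZGZZZGZGZGZGZZZG
Step 5: ZGZZZGZGZGZGZZZGZGZZZGZGZZZGZGZZZGZGZGZGZZZGZGZZZGZGZGZGZZZGZGZZZGZGZGZGZZZGZGZZZGZGZGZGZZZGZGZZZGZGZZZGZGZZZGZGZGZGZZZG
Step 6: ZGZZZGZGZGZGZZZGZGZZZGZGZZZGZGZZZGZGZGZGZZZGZGZZZGZGZGZGZZZGZGZZZGZGZGZGZZZGZGZZZGZGZGZGZZZGZGZZZGZGZZZGZGZZZGZGZGZGZZZGZGZZZGZGZGZGZZZGZGZZZGZGZZZGZGZZZGZGZGZGZZZGZGZZZGZGZGZGZZZGZGZZZGZGZZZGZGZZZGZGZGZGZZZGZGZZZGZGZGZGZZZGZGZZZGZGZZZGZGZZZGZGZGZGZZZGZGZZZGZGZGZGZZZGZGZZZGZGZGZGZZZGZGZZZGZGZGZGZZZGZGZZZGZGZZZGZGZZZGZGZGZGZZZG

Answer: ZGZZZGZGZGZGZZZGZGZZZGZGZZZGZGZZZGZGZGZGZZZGZGZZZGZGZGZGZZZGZGZZZGZGZGZGZZZGZGZZZGZGZGZGZZZGZGZZZGZGZZZGZGZZZGZGZGZGZZZGZGZZZGZGZGZGZZZGZGZZZGZGZZZGZGZZZGZGZGZGZZZGZGZZZGZGZGZGZZZGZGZZZGZGZZZGZGZZZGZGZGZGZZZGZGZZZGZGZGZGZZZGZGZZZGZGZZZGZGZZZGZGZGZGZZZGZGZZZGZGZGZGZZZGZGZZZGZGZGZGZZZGZGZZZGZGZGZGZZZGZGZZZGZGZZZGZGZZZGZGZGZGZZZG


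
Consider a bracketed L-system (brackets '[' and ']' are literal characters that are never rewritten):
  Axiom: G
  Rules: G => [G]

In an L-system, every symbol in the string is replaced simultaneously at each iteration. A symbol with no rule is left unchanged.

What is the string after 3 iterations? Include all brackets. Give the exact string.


Answer: [[[G]]]

Derivation:
Step 0: G
Step 1: [G]
Step 2: [[G]]
Step 3: [[[G]]]


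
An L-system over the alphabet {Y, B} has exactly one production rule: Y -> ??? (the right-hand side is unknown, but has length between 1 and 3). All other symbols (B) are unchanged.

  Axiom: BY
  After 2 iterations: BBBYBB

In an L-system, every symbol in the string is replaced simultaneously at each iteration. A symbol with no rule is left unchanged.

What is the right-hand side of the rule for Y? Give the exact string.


Answer: BYB

Derivation:
Trying Y -> BYB:
  Step 0: BY
  Step 1: BBYB
  Step 2: BBBYBB
Matches the given result.


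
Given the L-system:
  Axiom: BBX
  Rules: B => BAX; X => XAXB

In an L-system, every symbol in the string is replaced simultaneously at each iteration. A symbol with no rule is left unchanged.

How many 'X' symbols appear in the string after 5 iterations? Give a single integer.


Step 0: BBX  (1 'X')
Step 1: BAXBAXXAXB  (4 'X')
Step 2: BAXAXAXBBAXAXAXBXAXBAXAXBBAX  (11 'X')
Step 3: BAXAXAXBAXAXBAXAXBBAXBAXAXAXBAXAXBAXAXBBAXXAXBAXAXBBAXAXAXBAXAXBBAXBAXAXAXB  (29 'X')
Step 4: BAXAXAXBAXAXBAXAXBBAXAXAXBAXAXBBAXAXAXBAXAXBBAXBAXAXAXBBAXAXAXBAXAXBAXAXBBAXAXAXBAXAXBBAXAXAXBAXAXBBAXBAXAXAXBXAXBAXAXBBAXAXAXBAXAXBBAXBAXAXAXBAXAXBAXAXBBAXAXAXBAXAXBBAXBAXAXAXBBAXAXAXBAXAXBAXAXBBAX  (76 'X')
Step 5: BAXAXAXBAXAXBAXAXBBAXAXAXBAXAXBBAXAXAXBAXAXBBAXBAXAXAXBAXAXBAXAXBBAXAXAXBAXAXBBAXBAXAXAXBAXAXBAXAXBBAXAXAXBAXAXBBAXBAXAXAXBBAXAXAXBAXAXBAXAXBBAXBAXAXAXBAXAXBAXAXBBAXAXAXBAXAXBBAXAXAXBAXAXBBAXBAXAXAXBAXAXBAXAXBBAXAXAXBAXAXBBAXBAXAXAXBAXAXBAXAXBBAXAXAXBAXAXBBAXBAXAXAXBBAXAXAXBAXAXBAXAXBBAXXAXBAXAXBBAXAXAXBAXAXBBAXBAXAXAXBAXAXBAXAXBBAXAXAXBAXAXBBAXBAXAXAXBBAXAXAXBAXAXBAXAXBBAXAXAXBAXAXBBAXAXAXBAXAXBBAXBAXAXAXBAXAXBAXAXBBAXAXAXBAXAXBBAXBAXAXAXBBAXAXAXBAXAXBAXAXBBAXBAXAXAXBAXAXBAXAXBBAXAXAXBAXAXBBAXAXAXBAXAXBBAXBAXAXAXB  (199 'X')

Answer: 199


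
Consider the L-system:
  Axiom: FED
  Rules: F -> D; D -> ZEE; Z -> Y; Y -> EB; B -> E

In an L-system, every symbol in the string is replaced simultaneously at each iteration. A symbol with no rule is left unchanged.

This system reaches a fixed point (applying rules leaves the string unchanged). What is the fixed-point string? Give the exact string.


Step 0: FED
Step 1: DEZEE
Step 2: ZEEEYEE
Step 3: YEEEEBEE
Step 4: EBEEEEEEE
Step 5: EEEEEEEEE
Step 6: EEEEEEEEE  (unchanged — fixed point at step 5)

Answer: EEEEEEEEE


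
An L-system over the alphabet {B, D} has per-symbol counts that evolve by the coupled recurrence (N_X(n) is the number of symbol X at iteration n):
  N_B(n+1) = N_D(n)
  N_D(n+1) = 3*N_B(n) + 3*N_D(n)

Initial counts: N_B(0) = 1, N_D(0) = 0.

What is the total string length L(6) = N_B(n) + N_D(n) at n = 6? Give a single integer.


Answer: 2457

Derivation:
Step 0: N_B=1, N_D=0, L=1
Step 1: N_B=0, N_D=3, L=3
Step 2: N_B=3, N_D=9, L=12
Step 3: N_B=9, N_D=36, L=45
Step 4: N_B=36, N_D=135, L=171
Step 5: N_B=135, N_D=513, L=648
Step 6: N_B=513, N_D=1944, L=2457
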